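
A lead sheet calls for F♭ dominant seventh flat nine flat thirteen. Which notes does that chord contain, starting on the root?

Fb – Ab – Cb – Ebb – Gbb – Dbb

F♭ dominant seventh flat nine flat thirteen is a dominant seventh flat nine flat thirteen built on Fb.
Fb — root
Ab — major 3rd
Cb — perfect 5th
Ebb — minor 7th
Gbb — minor 9th
Dbb — minor 13th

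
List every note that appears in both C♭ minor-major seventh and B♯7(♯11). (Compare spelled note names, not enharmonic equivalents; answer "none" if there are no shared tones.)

none

C♭ minor-major seventh: Cb Ebb Gb Bb
B♯7(♯11): B# D## F## A# E##
Common to both → none.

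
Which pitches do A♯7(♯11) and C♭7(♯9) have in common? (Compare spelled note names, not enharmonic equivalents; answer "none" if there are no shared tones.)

none

A♯7(♯11): A# C## E# G# D##
C♭7(♯9): Cb Eb Gb Bbb D
Common to both → none.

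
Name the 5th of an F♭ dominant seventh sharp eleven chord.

F♭ dominant seventh sharp eleven is built on F-flat; its 5th is a perfect 5th above the root.
A fifth above F uses the letter C, and the perfect 5th above F-flat is C-flat.

C-flat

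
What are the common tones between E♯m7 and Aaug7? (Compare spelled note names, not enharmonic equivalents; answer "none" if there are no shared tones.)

E♯m7 = E♯, G♯, B♯, D♯.
Aaug7 = A, C♯, E♯, G.
Shared: E♯.

E♯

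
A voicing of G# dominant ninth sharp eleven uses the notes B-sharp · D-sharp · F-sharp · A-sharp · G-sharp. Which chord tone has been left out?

The full G# dominant ninth sharp eleven chord is G-sharp, B-sharp, D-sharp, F-sharp, A-sharp, C-double-sharp.
Comparing with the voicing, the augmented 11th (11th) — C-double-sharp — is absent.

C-double-sharp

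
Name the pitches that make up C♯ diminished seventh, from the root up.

C-sharp E G B-flat

Root C-sharp, quality diminished seventh:
C-sharp — root
E — minor 3rd
G — diminished 5th
B-flat — diminished 7th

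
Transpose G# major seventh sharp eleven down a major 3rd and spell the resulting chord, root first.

E G♯ B D♯ A♯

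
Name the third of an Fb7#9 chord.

Fb7#9 is built on Fb; its 3rd is a major 3rd above the root.
A third above F uses the letter A, and the major 3rd above Fb is Ab.

Ab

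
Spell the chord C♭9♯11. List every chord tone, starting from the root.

C♭ – E♭ – G♭ – B𝄫 – D♭ – F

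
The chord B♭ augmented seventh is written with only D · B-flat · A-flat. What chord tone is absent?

The full B♭ augmented seventh chord is B-flat, D, F-sharp, A-flat.
Comparing with the voicing, the augmented 5th (5th) — F-sharp — is absent.

F-sharp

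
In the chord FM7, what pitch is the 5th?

C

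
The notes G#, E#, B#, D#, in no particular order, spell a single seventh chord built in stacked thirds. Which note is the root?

E#

Stacking in thirds gives E# – G# – B# – D#, so E# is the root — E# minor seventh.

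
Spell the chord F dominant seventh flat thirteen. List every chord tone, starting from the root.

F, A, C, Eb, Db

Root F, quality dominant seventh flat thirteen:
Root: F
Major 3rd (3rd): A
Perfect 5th (5th): C
Minor 7th (7th): Eb
Minor 13th (13th): Db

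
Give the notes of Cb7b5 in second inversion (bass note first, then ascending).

Gbb, Bbb, Cb, Eb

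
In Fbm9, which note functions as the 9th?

Gb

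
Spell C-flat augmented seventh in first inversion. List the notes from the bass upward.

Eb G Bbb Cb

In root position, C-flat augmented seventh is Cb–Eb–G–Bbb.
First inversion puts the third (Eb) in the bass.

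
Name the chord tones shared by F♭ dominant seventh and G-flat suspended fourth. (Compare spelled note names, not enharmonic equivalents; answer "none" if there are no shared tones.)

F♭ dominant seventh: F-flat A-flat C-flat E-double-flat
G-flat suspended fourth: G-flat C-flat D-flat
Common to both → C-flat.

C-flat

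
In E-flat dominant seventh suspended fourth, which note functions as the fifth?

E-flat dominant seventh suspended fourth is built on E-flat; its 5th is a perfect 5th above the root.
A fifth above E uses the letter B, and the perfect 5th above E-flat is B-flat.

B-flat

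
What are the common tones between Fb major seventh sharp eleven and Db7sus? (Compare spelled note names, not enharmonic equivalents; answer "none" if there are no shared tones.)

Fb major seventh sharp eleven = Fb, Ab, Cb, Eb, Bb.
Db7sus = Db, Gb, Ab, Cb.
Shared: Ab, Cb.

Ab  Cb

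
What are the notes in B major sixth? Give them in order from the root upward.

B D♯ F♯ G♯

B major sixth is a major sixth built on B.
Root: B
Major 3rd (3rd): D♯
Perfect 5th (5th): F♯
Major 6th (6th): G♯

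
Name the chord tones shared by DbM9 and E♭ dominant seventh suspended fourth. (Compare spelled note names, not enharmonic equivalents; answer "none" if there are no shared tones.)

D♭ – A♭ – E♭

DbM9: D♭ F A♭ C E♭
E♭ dominant seventh suspended fourth: E♭ A♭ B♭ D♭
Common to both → D♭, A♭, E♭.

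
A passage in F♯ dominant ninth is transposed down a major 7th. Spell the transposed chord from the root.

G, B, D, F, A

A major 7th down from F# is G, so the new chord is G dominant ninth.
root → G
3rd (major 3rd) → B
5th (perfect 5th) → D
7th (minor 7th) → F
9th (major 9th) → A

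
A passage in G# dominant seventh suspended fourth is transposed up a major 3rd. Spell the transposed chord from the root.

G# up a major 3rd → B#. New chord: B# dominant seventh suspended fourth.
root → B#
4th (perfect 4th) → E#
5th (perfect 5th) → F##
7th (minor 7th) → A#

B# – E# – F## – A#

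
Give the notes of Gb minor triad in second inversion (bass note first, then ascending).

Gb minor triad = Gb–Bbb–Db; second inversion → fifth (Db) lowest.

Db, Gb, Bbb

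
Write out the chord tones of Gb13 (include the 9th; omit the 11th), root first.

G♭ B♭ D♭ F♭ A♭ E♭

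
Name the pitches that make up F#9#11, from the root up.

F#, A#, C#, E, G#, B#

F#9#11 is a dominant ninth sharp eleven built on F#.
Root: F#
Major 3rd (3rd): A#
Perfect 5th (5th): C#
Minor 7th (7th): E
Major 9th (9th): G#
Augmented 11th (11th): B#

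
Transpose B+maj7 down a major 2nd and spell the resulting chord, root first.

Transposed root: B → A (major 2nd down). So we spell A augmented major seventh:
root → A
3rd (major 3rd) → C#
5th (augmented 5th) → E#
7th (major 7th) → G#

A  C#  E#  G#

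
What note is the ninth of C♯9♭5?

C♯9♭5 is built on C#; its 9th is a major 9th above the root.
A second above C uses the letter D, and the major 9th above C# is D#.

D#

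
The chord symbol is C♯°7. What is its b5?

C♯°7 is built on C#; its 5th is a diminished 5th above the root.
A fifth above C uses the letter G, and the diminished 5th above C# is G.

G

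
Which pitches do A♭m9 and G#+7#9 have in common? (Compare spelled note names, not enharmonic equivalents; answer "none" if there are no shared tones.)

none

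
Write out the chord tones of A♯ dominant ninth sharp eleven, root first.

A♯ dominant ninth sharp eleven: dominant ninth sharp eleven on A#.
A# — root
C## — major 3rd
E# — perfect 5th
G# — minor 7th
B# — major 9th
D## — augmented 11th

A#, C##, E#, G#, B#, D##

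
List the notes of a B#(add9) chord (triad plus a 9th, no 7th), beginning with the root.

B#, D##, F##, C##

Root B#, quality added-ninth:
root → B#
3rd (major 3rd) → D##
5th (perfect 5th) → F##
9th (major 9th) → C##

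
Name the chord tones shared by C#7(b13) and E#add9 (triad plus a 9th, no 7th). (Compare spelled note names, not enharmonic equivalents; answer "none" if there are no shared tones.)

C#7(b13) = C#, E#, G#, B, A.
E#add9 = E#, G##, B#, F##.
Shared: E#.

E#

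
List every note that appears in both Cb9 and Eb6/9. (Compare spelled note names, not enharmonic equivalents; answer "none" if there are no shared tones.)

Cb9 = Cb, Eb, Gb, Bbb, Db.
Eb6/9 = Eb, G, Bb, C, F.
Shared: Eb.

Eb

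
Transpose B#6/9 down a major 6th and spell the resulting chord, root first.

D♯, F𝄪, A♯, B♯, E♯

Transposed root: B♯ → D♯ (major 6th down). So we spell D♯ six-nine:
Root: D♯
Major 3rd (3rd): F𝄪
Perfect 5th (5th): A♯
Major 6th (6th): B♯
Major 9th (9th): E♯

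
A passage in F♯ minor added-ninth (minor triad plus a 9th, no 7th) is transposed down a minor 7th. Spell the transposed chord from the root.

Transposed root: F-sharp → G-sharp (minor 7th down). So we spell G-sharp minor added-ninth:
root → G-sharp
3rd (minor 3rd) → B
5th (perfect 5th) → D-sharp
9th (major 9th) → A-sharp

G-sharp, B, D-sharp, A-sharp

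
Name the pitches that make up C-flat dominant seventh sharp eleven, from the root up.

C-flat E-flat G-flat B-double-flat F

Root C-flat, quality dominant seventh sharp eleven:
- root: C-flat
- major 3rd: E-flat
- perfect 5th: G-flat
- minor 7th: B-double-flat
- augmented 11th: F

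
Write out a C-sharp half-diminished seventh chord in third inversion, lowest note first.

C-sharp half-diminished seventh = C#–E–G–B; third inversion → seventh (B) lowest.

B, C#, E, G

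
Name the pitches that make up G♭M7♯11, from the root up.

G♭M7♯11: major seventh sharp eleven on Gb.
root → Gb
3rd (major 3rd) → Bb
5th (perfect 5th) → Db
7th (major 7th) → F
11th (augmented 11th) → C

Gb, Bb, Db, F, C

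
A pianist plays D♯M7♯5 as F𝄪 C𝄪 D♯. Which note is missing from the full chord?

The full D♯M7♯5 chord is D♯, F𝄪, A𝄪, C𝄪.
Comparing with the voicing, the augmented 5th (5th) — A𝄪 — is absent.

A𝄪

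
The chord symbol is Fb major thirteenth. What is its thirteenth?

D-flat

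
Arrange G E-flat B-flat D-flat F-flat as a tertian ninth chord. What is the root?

E-flat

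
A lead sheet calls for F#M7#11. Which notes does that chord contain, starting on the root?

F# A# C# E# B#

F#M7#11: major seventh sharp eleven on F#.
F# — root
A# — major 3rd
C# — perfect 5th
E# — major 7th
B# — augmented 11th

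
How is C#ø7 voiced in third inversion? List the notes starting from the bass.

B, C#, E, G

In root position, C#ø7 is C#–E–G–B.
Third inversion puts the seventh (B) in the bass.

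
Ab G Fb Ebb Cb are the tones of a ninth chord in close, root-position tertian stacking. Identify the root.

Arranged so that each adjacent pair is a third by letter name: Fb – Ab – Cb – Ebb – G.
The bottom of that stack, Fb, is the root (this is Fb dominant seventh sharp nine).

Fb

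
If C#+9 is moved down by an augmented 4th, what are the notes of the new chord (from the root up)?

G – B – D# – F – A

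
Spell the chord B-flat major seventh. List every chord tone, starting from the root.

B♭ D F A

Root B♭, quality major seventh:
- root: B♭
- major 3rd: D
- perfect 5th: F
- major 7th: A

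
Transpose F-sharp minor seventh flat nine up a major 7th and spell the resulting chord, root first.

F♯ up a major 7th → E♯. New chord: E♯ minor seventh flat nine.
E♯ — root
G♯ — minor 3rd
B♯ — perfect 5th
D♯ — minor 7th
F♯ — minor 9th

E♯ G♯ B♯ D♯ F♯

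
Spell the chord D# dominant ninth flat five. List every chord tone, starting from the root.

D-sharp, F-double-sharp, A, C-sharp, E-sharp

D# dominant ninth flat five is a dominant ninth flat five built on D-sharp.
D-sharp — root
F-double-sharp — major 3rd
A — diminished 5th
C-sharp — minor 7th
E-sharp — major 9th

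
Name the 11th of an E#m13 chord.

Root of E#m13 = E♯. The 11th is a perfect 11th: E♯ up a perfect 11th → A♯.

A♯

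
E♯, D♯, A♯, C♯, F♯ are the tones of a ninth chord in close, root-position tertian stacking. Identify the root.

D♯

Arranged so that each adjacent pair is a third by letter name: D♯ – F♯ – A♯ – C♯ – E♯.
The bottom of that stack, D♯, is the root (this is D♯ minor ninth).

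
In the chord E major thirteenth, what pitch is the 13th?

Root of E major thirteenth = E. The 13th is a major 13th: E up a major 13th → C-sharp.

C-sharp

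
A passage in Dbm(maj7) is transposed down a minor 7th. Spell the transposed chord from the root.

Eb – Gb – Bb – D

A minor 7th down from Db is Eb, so the new chord is Eb minor-major seventh.
root → Eb
3rd (minor 3rd) → Gb
5th (perfect 5th) → Bb
7th (major 7th) → D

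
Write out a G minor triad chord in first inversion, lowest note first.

In root position, G minor triad is G–Bb–D.
First inversion puts the third (Bb) in the bass.

Bb, D, G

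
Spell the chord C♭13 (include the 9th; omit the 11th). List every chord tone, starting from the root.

C♭ E♭ G♭ B𝄫 D♭ A♭

C♭13 is a dominant thirteenth built on C♭.
root → C♭
3rd (major 3rd) → E♭
5th (perfect 5th) → G♭
7th (minor 7th) → B𝄫
9th (major 9th) → D♭
13th (major 13th) → A♭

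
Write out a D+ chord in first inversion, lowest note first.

F# A# D

D+ = D–F#–A#; first inversion → third (F#) lowest.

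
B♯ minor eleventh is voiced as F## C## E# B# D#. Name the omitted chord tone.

A#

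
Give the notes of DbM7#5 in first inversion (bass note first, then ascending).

F, A, C, Db

In root position, DbM7#5 is Db–F–A–C.
First inversion puts the third (F) in the bass.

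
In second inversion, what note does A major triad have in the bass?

A major triad = A–C-sharp–E. Second inversion → fifth in the bass = E.

E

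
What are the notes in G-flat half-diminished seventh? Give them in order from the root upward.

Root G-flat, quality half-diminished seventh:
Root: G-flat
Minor 3rd (3rd): B-double-flat
Diminished 5th (5th): D-double-flat
Minor 7th (7th): F-flat

G-flat, B-double-flat, D-double-flat, F-flat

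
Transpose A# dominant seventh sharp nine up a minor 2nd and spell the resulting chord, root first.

B  D-sharp  F-sharp  A  C-double-sharp

A minor 2nd up from A-sharp is B, so the new chord is B dominant seventh sharp nine.
Root: B
Major 3rd (3rd): D-sharp
Perfect 5th (5th): F-sharp
Minor 7th (7th): A
Augmented 9th (9th): C-double-sharp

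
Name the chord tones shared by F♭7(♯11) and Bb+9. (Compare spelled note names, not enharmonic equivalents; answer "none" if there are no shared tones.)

Ab, Bb

F♭7(♯11) = Fb, Ab, Cb, Ebb, Bb.
Bb+9 = Bb, D, F#, Ab, C.
Shared: Ab, Bb.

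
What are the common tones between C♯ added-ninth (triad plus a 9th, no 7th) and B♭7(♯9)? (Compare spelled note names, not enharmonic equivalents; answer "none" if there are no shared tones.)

C#

C♯ added-ninth = C#, E#, G#, D#.
B♭7(♯9) = Bb, D, F, Ab, C#.
Shared: C#.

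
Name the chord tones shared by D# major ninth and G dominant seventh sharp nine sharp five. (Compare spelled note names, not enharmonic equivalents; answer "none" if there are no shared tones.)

D# major ninth = D-sharp, F-double-sharp, A-sharp, C-double-sharp, E-sharp.
G dominant seventh sharp nine sharp five = G, B, D-sharp, F, A-sharp.
Shared: D-sharp, A-sharp.

D-sharp A-sharp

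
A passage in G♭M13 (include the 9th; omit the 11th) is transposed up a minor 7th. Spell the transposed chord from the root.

Fb  Ab  Cb  Eb  Gb  Db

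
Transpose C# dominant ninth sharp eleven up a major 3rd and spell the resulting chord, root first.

E-sharp, G-double-sharp, B-sharp, D-sharp, F-double-sharp, A-double-sharp

C-sharp up a major 3rd → E-sharp. New chord: E-sharp dominant ninth sharp eleven.
- root: E-sharp
- major 3rd: G-double-sharp
- perfect 5th: B-sharp
- minor 7th: D-sharp
- major 9th: F-double-sharp
- augmented 11th: A-double-sharp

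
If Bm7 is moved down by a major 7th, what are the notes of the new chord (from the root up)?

C, Eb, G, Bb

A major 7th down from B is C, so the new chord is C minor seventh.
C — root
Eb — minor 3rd
G — perfect 5th
Bb — minor 7th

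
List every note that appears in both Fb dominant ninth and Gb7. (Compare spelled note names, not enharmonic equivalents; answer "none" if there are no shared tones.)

Fb dominant ninth: Fb Ab Cb Ebb Gb
Gb7: Gb Bb Db Fb
Common to both → Fb, Gb.

Fb Gb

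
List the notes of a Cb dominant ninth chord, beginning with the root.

Root C-flat, quality dominant ninth:
C-flat — root
E-flat — major 3rd
G-flat — perfect 5th
B-double-flat — minor 7th
D-flat — major 9th

C-flat – E-flat – G-flat – B-double-flat – D-flat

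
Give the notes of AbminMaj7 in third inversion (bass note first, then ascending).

G Ab Cb Eb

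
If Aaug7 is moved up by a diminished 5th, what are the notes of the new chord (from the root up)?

Transposed root: A → Eb (diminished 5th up). So we spell Eb augmented seventh:
Eb — root
G — major 3rd
B — augmented 5th
Db — minor 7th

Eb G B Db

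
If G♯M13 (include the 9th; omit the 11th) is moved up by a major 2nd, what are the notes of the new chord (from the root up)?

G# up a major 2nd → A#. New chord: A# major thirteenth.
- root: A#
- major 3rd: C##
- perfect 5th: E#
- major 7th: G##
- major 9th: B#
- major 13th: F##

A# – C## – E# – G## – B# – F##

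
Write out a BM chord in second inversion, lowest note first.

F#  B  D#

In root position, BM is B–D#–F#.
Second inversion puts the fifth (F#) in the bass.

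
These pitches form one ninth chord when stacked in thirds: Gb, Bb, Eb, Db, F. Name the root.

Stacking in thirds gives Eb – Gb – Bb – Db – F, so Eb is the root — Eb minor ninth.

Eb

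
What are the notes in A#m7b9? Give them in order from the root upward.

A#m7b9 is a minor seventh flat nine built on A♯.
- root: A♯
- minor 3rd: C♯
- perfect 5th: E♯
- minor 7th: G♯
- minor 9th: B

A♯ – C♯ – E♯ – G♯ – B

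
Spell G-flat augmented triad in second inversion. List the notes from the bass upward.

D – Gb – Bb

G-flat augmented triad = Gb–Bb–D; second inversion → fifth (D) lowest.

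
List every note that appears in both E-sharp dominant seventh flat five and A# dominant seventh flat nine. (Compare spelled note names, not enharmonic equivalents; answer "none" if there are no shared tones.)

E# B

E-sharp dominant seventh flat five: E# G## B D#
A# dominant seventh flat nine: A# C## E# G# B
Common to both → E#, B.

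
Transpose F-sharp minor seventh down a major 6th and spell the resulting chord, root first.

A  C  E  G

Transposed root: F-sharp → A (major 6th down). So we spell A minor seventh:
root → A
3rd (minor 3rd) → C
5th (perfect 5th) → E
7th (minor 7th) → G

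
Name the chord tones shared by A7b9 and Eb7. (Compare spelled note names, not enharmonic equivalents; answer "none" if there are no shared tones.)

A7b9 = A, C♯, E, G, B♭.
Eb7 = E♭, G, B♭, D♭.
Shared: G, B♭.

G, B♭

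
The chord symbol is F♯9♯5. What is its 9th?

F♯9♯5 is built on F♯; its 9th is a major 9th above the root.
A second above F uses the letter G, and the major 9th above F♯ is G♯.

G♯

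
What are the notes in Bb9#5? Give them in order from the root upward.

Bb, D, F#, Ab, C

Root Bb, quality dominant ninth sharp five:
Root: Bb
Major 3rd (3rd): D
Augmented 5th (5th): F#
Minor 7th (7th): Ab
Major 9th (9th): C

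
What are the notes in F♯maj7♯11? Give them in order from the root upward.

Root F#, quality major seventh sharp eleven:
Root: F#
Major 3rd (3rd): A#
Perfect 5th (5th): C#
Major 7th (7th): E#
Augmented 11th (11th): B#

F#  A#  C#  E#  B#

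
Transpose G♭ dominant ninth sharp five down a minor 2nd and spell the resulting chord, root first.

A minor 2nd down from G♭ is F, so the new chord is F dominant ninth sharp five.
root → F
3rd (major 3rd) → A
5th (augmented 5th) → C♯
7th (minor 7th) → E♭
9th (major 9th) → G

F – A – C♯ – E♭ – G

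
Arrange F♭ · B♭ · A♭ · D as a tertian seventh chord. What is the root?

Arranged so that each adjacent pair is a third by letter name: B♭ – D – F♭ – A♭.
The bottom of that stack, B♭, is the root (this is B♭ dominant seventh flat five).

B♭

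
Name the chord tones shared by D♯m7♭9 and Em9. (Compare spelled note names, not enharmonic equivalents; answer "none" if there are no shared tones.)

F# – E

D♯m7♭9 = D#, F#, A#, C#, E.
Em9 = E, G, B, D, F#.
Shared: F#, E.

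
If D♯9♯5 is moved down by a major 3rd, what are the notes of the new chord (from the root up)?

B  D♯  F𝄪  A  C♯

A major 3rd down from D♯ is B, so the new chord is B dominant ninth sharp five.
root → B
3rd (major 3rd) → D♯
5th (augmented 5th) → F𝄪
7th (minor 7th) → A
9th (major 9th) → C♯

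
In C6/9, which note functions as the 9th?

C6/9 is built on C; its 9th is a major 9th above the root.
A second above C uses the letter D, and the major 9th above C is D.

D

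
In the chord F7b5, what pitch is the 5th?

Root of F7b5 = F. The 5th is a diminished 5th: F up a diminished 5th → Cb.

Cb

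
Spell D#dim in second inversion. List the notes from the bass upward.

In root position, D#dim is D#–F#–A.
Second inversion puts the fifth (A) in the bass.

A, D#, F#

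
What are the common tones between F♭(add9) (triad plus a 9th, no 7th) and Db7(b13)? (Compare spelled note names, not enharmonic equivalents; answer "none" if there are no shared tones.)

A♭, C♭

F♭(add9): F♭ A♭ C♭ G♭
Db7(b13): D♭ F A♭ C♭ B𝄫
Common to both → A♭, C♭.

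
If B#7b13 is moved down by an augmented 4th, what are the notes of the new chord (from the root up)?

An augmented 4th down from B# is F#, so the new chord is F# dominant seventh flat thirteen.
- root: F#
- major 3rd: A#
- perfect 5th: C#
- minor 7th: E
- minor 13th: D

F#  A#  C#  E  D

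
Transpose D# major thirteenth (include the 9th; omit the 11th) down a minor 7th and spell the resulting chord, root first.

E-sharp – G-double-sharp – B-sharp – D-double-sharp – F-double-sharp – C-double-sharp

D-sharp down a minor 7th → E-sharp. New chord: E-sharp major thirteenth.
- root: E-sharp
- major 3rd: G-double-sharp
- perfect 5th: B-sharp
- major 7th: D-double-sharp
- major 9th: F-double-sharp
- major 13th: C-double-sharp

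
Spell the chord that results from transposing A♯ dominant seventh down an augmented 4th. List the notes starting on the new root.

Transposed root: A-sharp → E (augmented 4th down). So we spell E dominant seventh:
root → E
3rd (major 3rd) → G-sharp
5th (perfect 5th) → B
7th (minor 7th) → D

E, G-sharp, B, D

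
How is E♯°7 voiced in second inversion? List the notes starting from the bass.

B D E♯ G♯

E♯°7 = E♯–G♯–B–D; second inversion → fifth (B) lowest.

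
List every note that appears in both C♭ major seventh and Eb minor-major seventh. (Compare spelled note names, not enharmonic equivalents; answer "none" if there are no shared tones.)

E-flat G-flat B-flat

C♭ major seventh = C-flat, E-flat, G-flat, B-flat.
Eb minor-major seventh = E-flat, G-flat, B-flat, D.
Shared: E-flat, G-flat, B-flat.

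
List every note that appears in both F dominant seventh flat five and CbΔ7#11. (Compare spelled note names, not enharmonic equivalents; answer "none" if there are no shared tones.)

F  Cb  Eb

F dominant seventh flat five = F, A, Cb, Eb.
CbΔ7#11 = Cb, Eb, Gb, Bb, F.
Shared: F, Cb, Eb.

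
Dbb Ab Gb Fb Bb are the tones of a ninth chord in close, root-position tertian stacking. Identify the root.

Gb

Arranged so that each adjacent pair is a third by letter name: Gb – Bb – Dbb – Fb – Ab.
The bottom of that stack, Gb, is the root (this is Gb dominant ninth flat five).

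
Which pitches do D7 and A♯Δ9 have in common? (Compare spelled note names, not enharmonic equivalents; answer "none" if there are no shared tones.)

D7 = D, F#, A, C.
A♯Δ9 = A#, C##, E#, G##, B#.
Shared: none.

none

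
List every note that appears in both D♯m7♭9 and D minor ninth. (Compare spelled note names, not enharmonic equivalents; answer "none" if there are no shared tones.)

E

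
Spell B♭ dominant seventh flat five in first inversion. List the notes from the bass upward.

D – F-flat – A-flat – B-flat

B♭ dominant seventh flat five = B-flat–D–F-flat–A-flat; first inversion → third (D) lowest.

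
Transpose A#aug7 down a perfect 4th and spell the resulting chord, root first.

A perfect 4th down from A# is E#, so the new chord is E# augmented seventh.
- root: E#
- major 3rd: G##
- augmented 5th: B##
- minor 7th: D#

E# – G## – B## – D#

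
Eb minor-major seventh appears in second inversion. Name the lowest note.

B-flat

Eb minor-major seventh in root position is E-flat–G-flat–B-flat–D.
Second inversion places the fifth in the bass, which is B-flat.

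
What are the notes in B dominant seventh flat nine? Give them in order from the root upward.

B – D# – F# – A – C

B dominant seventh flat nine is a dominant seventh flat nine built on B.
Root: B
Major 3rd (3rd): D#
Perfect 5th (5th): F#
Minor 7th (7th): A
Minor 9th (9th): C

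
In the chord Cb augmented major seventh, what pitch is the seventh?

Bb

Root of Cb augmented major seventh = Cb. The 7th is a major 7th: Cb up a major 7th → Bb.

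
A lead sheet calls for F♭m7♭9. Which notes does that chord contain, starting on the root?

F♭m7♭9: minor seventh flat nine on Fb.
root → Fb
3rd (minor 3rd) → Abb
5th (perfect 5th) → Cb
7th (minor 7th) → Ebb
9th (minor 9th) → Gbb

Fb  Abb  Cb  Ebb  Gbb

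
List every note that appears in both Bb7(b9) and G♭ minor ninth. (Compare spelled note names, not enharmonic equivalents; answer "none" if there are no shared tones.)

Bb7(b9): Bb D F Ab Cb
G♭ minor ninth: Gb Bbb Db Fb Ab
Common to both → Ab.

Ab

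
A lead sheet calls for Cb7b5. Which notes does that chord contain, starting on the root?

Cb, Eb, Gbb, Bbb

Cb7b5 is a dominant seventh flat five built on Cb.
Cb — root
Eb — major 3rd
Gbb — diminished 5th
Bbb — minor 7th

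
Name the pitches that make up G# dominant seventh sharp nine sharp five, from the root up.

Root G-sharp, quality dominant seventh sharp nine sharp five:
Root: G-sharp
Major 3rd (3rd): B-sharp
Augmented 5th (5th): D-double-sharp
Minor 7th (7th): F-sharp
Augmented 9th (9th): A-double-sharp

G-sharp, B-sharp, D-double-sharp, F-sharp, A-double-sharp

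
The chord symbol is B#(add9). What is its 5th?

F##

B#(add9) is built on B#; its 5th is a perfect 5th above the root.
A fifth above B uses the letter F, and the perfect 5th above B# is F##.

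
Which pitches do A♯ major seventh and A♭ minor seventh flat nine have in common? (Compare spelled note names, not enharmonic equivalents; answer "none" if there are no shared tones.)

none

A♯ major seventh: A-sharp C-double-sharp E-sharp G-double-sharp
A♭ minor seventh flat nine: A-flat C-flat E-flat G-flat B-double-flat
Common to both → none.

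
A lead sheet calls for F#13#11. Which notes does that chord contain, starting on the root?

Root F#, quality dominant thirteenth sharp eleven:
root → F#
3rd (major 3rd) → A#
5th (perfect 5th) → C#
7th (minor 7th) → E
9th (major 9th) → G#
11th (augmented 11th) → B#
13th (major 13th) → D#

F# – A# – C# – E – G# – B# – D#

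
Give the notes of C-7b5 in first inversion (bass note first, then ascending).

C-7b5 = C–Eb–Gb–Bb; first inversion → third (Eb) lowest.

Eb  Gb  Bb  C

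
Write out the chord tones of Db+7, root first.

Db F A Cb

Root Db, quality augmented seventh:
- root: Db
- major 3rd: F
- augmented 5th: A
- minor 7th: Cb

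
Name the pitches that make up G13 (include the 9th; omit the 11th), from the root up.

G B D F A E

G13 is a dominant thirteenth built on G.
- root: G
- major 3rd: B
- perfect 5th: D
- minor 7th: F
- major 9th: A
- major 13th: E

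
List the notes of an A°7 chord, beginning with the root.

A  C  Eb  Gb

Root A, quality diminished seventh:
Root: A
Minor 3rd (3rd): C
Diminished 5th (5th): Eb
Diminished 7th (7th): Gb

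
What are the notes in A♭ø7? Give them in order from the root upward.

Ab  Cb  Ebb  Gb

A♭ø7 is a half-diminished seventh built on Ab.
Ab — root
Cb — minor 3rd
Ebb — diminished 5th
Gb — minor 7th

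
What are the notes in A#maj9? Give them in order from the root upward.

A#maj9: major ninth on A#.
root → A#
3rd (major 3rd) → C##
5th (perfect 5th) → E#
7th (major 7th) → G##
9th (major 9th) → B#

A#  C##  E#  G##  B#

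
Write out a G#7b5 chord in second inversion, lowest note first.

G#7b5 = G♯–B♯–D–F♯; second inversion → fifth (D) lowest.

D, F♯, G♯, B♯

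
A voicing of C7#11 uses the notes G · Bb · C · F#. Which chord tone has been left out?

E

C7#11 = C, E, G, Bb, F#. The voicing lacks the 3rd (major 3rd), E.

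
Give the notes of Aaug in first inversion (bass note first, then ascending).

C#  E#  A

In root position, Aaug is A–C#–E#.
First inversion puts the third (C#) in the bass.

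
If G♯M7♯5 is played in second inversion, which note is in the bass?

D##

G♯M7♯5 = G#–B#–D##–F##. Second inversion → fifth in the bass = D##.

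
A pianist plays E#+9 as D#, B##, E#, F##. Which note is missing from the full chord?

G##

The full E#+9 chord is E#, G##, B##, D#, F##.
Comparing with the voicing, the major 3rd (3rd) — G## — is absent.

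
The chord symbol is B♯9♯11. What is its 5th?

Root of B♯9♯11 = B♯. The 5th is a perfect 5th: B♯ up a perfect 5th → F𝄪.

F𝄪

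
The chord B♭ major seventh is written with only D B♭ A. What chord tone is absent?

F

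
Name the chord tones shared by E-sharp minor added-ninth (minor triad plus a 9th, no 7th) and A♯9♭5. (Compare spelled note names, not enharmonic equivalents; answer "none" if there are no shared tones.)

G#, B#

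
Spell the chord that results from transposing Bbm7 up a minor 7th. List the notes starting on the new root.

Ab Cb Eb Gb

A minor 7th up from Bb is Ab, so the new chord is Ab minor seventh.
- root: Ab
- minor 3rd: Cb
- perfect 5th: Eb
- minor 7th: Gb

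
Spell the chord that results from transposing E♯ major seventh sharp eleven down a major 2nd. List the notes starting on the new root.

D#, F##, A#, C##, G##

Transposed root: E# → D# (major 2nd down). So we spell D# major seventh sharp eleven:
root → D#
3rd (major 3rd) → F##
5th (perfect 5th) → A#
7th (major 7th) → C##
11th (augmented 11th) → G##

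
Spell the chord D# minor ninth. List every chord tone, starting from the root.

D-sharp, F-sharp, A-sharp, C-sharp, E-sharp

D# minor ninth is a minor ninth built on D-sharp.
root → D-sharp
3rd (minor 3rd) → F-sharp
5th (perfect 5th) → A-sharp
7th (minor 7th) → C-sharp
9th (major 9th) → E-sharp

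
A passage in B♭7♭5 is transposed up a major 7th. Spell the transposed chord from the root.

A, C#, Eb, G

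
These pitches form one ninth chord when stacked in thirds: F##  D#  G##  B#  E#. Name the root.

Stacking in thirds gives E# – G## – B# – D# – F##, so E# is the root — E# dominant ninth.

E#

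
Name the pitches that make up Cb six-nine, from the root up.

Cb six-nine is a six-nine built on Cb.
- root: Cb
- major 3rd: Eb
- perfect 5th: Gb
- major 6th: Ab
- major 9th: Db

Cb, Eb, Gb, Ab, Db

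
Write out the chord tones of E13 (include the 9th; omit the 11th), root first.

E G# B D F# C#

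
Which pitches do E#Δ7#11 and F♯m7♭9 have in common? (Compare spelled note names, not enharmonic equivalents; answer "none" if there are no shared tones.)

none

E#Δ7#11 = E#, G##, B#, D##, A##.
F♯m7♭9 = F#, A, C#, E, G.
Shared: none.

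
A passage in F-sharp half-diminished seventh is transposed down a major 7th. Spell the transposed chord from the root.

Transposed root: F♯ → G (major 7th down). So we spell G half-diminished seventh:
Root: G
Minor 3rd (3rd): B♭
Diminished 5th (5th): D♭
Minor 7th (7th): F

G  B♭  D♭  F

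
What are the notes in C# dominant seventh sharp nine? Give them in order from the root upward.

C# dominant seventh sharp nine is a dominant seventh sharp nine built on C-sharp.
C-sharp — root
E-sharp — major 3rd
G-sharp — perfect 5th
B — minor 7th
D-double-sharp — augmented 9th

C-sharp – E-sharp – G-sharp – B – D-double-sharp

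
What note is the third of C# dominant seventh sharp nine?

E-sharp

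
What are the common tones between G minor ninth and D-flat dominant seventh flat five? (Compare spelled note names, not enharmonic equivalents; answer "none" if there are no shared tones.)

F

G minor ninth: G B-flat D F A
D-flat dominant seventh flat five: D-flat F A-double-flat C-flat
Common to both → F.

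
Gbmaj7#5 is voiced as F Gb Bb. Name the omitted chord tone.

D

Gbmaj7#5 = Gb, Bb, D, F. The voicing lacks the 5th (augmented 5th), D.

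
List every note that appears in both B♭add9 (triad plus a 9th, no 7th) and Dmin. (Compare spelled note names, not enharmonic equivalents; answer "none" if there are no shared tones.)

D, F

B♭add9: Bb D F C
Dmin: D F A
Common to both → D, F.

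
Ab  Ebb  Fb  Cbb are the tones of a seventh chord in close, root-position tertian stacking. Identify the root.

Fb

Stacking in thirds gives Fb – Ab – Cbb – Ebb, so Fb is the root — Fb dominant seventh flat five.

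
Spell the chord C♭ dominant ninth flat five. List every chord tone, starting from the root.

Cb, Eb, Gbb, Bbb, Db

C♭ dominant ninth flat five: dominant ninth flat five on Cb.
root → Cb
3rd (major 3rd) → Eb
5th (diminished 5th) → Gbb
7th (minor 7th) → Bbb
9th (major 9th) → Db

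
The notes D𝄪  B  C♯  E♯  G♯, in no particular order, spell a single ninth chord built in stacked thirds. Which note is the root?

Stacking in thirds gives C♯ – E♯ – G♯ – B – D𝄪, so C♯ is the root — C♯ dominant seventh sharp nine.

C♯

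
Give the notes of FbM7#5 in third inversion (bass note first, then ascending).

E♭ F♭ A♭ C

FbM7#5 = F♭–A♭–C–E♭; third inversion → seventh (E♭) lowest.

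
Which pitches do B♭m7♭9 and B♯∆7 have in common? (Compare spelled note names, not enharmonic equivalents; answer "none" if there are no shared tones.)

B♭m7♭9 = B♭, D♭, F, A♭, C♭.
B♯∆7 = B♯, D𝄪, F𝄪, A𝄪.
Shared: none.

none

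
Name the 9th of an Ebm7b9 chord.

Fb

Root of Ebm7b9 = Eb. The 9th is a minor 9th: Eb up a minor 9th → Fb.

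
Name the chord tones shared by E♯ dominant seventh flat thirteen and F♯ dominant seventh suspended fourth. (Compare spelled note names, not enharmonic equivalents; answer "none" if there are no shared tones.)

E♯ dominant seventh flat thirteen: E# G## B# D# C#
F♯ dominant seventh suspended fourth: F# B C# E
Common to both → C#.

C#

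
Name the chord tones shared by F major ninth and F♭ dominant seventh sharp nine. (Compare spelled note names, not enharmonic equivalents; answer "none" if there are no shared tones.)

G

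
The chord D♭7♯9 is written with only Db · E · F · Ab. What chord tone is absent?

The full D♭7♯9 chord is Db, F, Ab, Cb, E.
Comparing with the voicing, the minor 7th (7th) — Cb — is absent.

Cb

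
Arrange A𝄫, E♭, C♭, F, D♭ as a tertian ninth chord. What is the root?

D♭

Arranged so that each adjacent pair is a third by letter name: D♭ – F – A𝄫 – C♭ – E♭.
The bottom of that stack, D♭, is the root (this is D♭ dominant ninth flat five).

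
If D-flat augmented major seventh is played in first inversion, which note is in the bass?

D-flat augmented major seventh in root position is D♭–F–A–C.
First inversion places the third in the bass, which is F.

F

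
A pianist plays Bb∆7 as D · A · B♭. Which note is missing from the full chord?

Bb∆7 = B♭, D, F, A. The voicing lacks the 5th (perfect 5th), F.

F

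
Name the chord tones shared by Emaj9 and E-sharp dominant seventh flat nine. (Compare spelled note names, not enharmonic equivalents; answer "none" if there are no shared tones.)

D# – F#

Emaj9: E G# B D# F#
E-sharp dominant seventh flat nine: E# G## B# D# F#
Common to both → D#, F#.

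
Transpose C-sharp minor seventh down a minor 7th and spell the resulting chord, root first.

Transposed root: C# → D# (minor 7th down). So we spell D# minor seventh:
Root: D#
Minor 3rd (3rd): F#
Perfect 5th (5th): A#
Minor 7th (7th): C#

D# F# A# C#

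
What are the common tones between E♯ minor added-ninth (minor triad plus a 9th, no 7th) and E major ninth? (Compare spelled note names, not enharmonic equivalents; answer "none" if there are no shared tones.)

E♯ minor added-ninth: E♯ G♯ B♯ F𝄪
E major ninth: E G♯ B D♯ F♯
Common to both → G♯.

G♯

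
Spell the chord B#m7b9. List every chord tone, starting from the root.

Root B#, quality minor seventh flat nine:
Root: B#
Minor 3rd (3rd): D#
Perfect 5th (5th): F##
Minor 7th (7th): A#
Minor 9th (9th): C#

B#, D#, F##, A#, C#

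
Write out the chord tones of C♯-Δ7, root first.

C♯, E, G♯, B♯

C♯-Δ7: minor-major seventh on C♯.
- root: C♯
- minor 3rd: E
- perfect 5th: G♯
- major 7th: B♯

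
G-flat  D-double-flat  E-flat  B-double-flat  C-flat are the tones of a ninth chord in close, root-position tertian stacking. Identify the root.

C-flat

Arranged so that each adjacent pair is a third by letter name: C-flat – E-flat – G-flat – B-double-flat – D-double-flat.
The bottom of that stack, C-flat, is the root (this is C-flat dominant seventh flat nine).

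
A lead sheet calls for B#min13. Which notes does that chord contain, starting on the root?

B#min13 is a minor thirteenth built on B#.
Root: B#
Minor 3rd (3rd): D#
Perfect 5th (5th): F##
Minor 7th (7th): A#
Major 9th (9th): C##
Perfect 11th (11th): E#
Major 13th (13th): G##

B# D# F## A# C## E# G##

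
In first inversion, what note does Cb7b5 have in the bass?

Cb7b5 = C♭–E♭–G𝄫–B𝄫. First inversion → third in the bass = E♭.

E♭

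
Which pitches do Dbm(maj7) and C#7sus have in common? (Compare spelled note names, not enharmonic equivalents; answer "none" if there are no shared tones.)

none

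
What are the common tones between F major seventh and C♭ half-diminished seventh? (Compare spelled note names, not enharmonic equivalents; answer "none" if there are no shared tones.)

none

F major seventh: F A C E
C♭ half-diminished seventh: C-flat E-double-flat G-double-flat B-double-flat
Common to both → none.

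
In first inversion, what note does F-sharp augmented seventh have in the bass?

F-sharp augmented seventh in root position is F-sharp–A-sharp–C-double-sharp–E.
First inversion places the third in the bass, which is A-sharp.

A-sharp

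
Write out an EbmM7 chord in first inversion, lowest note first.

Gb, Bb, D, Eb

In root position, EbmM7 is Eb–Gb–Bb–D.
First inversion puts the third (Gb) in the bass.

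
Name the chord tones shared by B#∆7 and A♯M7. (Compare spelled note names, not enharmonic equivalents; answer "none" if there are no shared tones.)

none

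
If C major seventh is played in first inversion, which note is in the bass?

C major seventh in root position is C–E–G–B.
First inversion places the third in the bass, which is E.

E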